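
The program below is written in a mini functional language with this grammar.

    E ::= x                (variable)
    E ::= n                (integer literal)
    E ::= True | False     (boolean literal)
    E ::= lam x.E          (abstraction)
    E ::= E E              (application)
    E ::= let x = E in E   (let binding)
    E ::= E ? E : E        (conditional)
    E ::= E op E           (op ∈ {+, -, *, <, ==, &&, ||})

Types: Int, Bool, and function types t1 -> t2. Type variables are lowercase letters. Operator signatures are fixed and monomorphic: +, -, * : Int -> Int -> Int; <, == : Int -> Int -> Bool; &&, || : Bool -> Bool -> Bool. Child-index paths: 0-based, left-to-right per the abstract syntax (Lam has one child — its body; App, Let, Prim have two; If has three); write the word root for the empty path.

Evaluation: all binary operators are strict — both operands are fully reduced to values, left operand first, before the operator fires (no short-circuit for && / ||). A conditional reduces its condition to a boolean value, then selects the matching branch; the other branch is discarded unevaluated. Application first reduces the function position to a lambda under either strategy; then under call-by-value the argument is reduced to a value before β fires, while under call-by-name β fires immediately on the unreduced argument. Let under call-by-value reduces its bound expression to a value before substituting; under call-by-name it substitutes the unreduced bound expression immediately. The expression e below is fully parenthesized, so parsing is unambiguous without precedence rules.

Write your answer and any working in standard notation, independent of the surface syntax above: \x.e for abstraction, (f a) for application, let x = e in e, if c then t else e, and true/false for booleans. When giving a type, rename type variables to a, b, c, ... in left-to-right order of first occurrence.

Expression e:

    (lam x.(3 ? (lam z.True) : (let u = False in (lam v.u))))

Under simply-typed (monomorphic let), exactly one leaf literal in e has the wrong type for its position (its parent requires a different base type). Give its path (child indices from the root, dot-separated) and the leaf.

Working:
  unify Int ~ Bool
  FAIL: mismatch Int ~ Bool

Answer: 0.0 : 3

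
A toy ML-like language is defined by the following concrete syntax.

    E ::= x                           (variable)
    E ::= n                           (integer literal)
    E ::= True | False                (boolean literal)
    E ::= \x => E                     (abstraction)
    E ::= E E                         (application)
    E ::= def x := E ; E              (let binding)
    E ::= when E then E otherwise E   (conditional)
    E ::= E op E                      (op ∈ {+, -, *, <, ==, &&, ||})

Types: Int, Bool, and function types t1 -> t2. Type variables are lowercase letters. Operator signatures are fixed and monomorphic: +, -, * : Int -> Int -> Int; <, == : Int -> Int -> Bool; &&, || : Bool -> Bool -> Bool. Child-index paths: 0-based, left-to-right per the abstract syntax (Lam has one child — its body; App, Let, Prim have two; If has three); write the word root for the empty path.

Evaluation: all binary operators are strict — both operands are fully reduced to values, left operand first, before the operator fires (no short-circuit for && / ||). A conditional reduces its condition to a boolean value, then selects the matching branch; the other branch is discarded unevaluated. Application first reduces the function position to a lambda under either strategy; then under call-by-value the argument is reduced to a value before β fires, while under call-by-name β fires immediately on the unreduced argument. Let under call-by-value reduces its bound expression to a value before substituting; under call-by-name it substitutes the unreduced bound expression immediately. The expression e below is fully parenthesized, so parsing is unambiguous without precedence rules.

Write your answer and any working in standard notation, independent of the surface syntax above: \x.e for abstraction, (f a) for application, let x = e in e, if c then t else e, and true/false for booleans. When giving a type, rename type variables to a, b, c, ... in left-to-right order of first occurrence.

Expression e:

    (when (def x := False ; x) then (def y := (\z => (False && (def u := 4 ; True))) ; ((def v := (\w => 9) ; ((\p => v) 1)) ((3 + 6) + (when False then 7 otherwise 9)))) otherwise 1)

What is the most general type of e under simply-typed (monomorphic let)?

Answer: Int

Trace:
let x : Bool
x : Bool
  unify Bool ~ Bool
  unify Bool ~ Bool
let u : Int
  unify Bool ~ Bool
\z._ : a -> Bool
let y : a -> Bool
\w._ : b -> Int
let v : b -> Int
v : b -> Int
\p._ : c -> b -> Int
  unify c -> b -> Int ~ Int -> d
  unify c ~ Int
  unify b -> Int ~ d
_ _ : b -> Int
  unify Int ~ Int
  unify Int ~ Int
  unify Int ~ Int
  unify Bool ~ Bool
  unify Int ~ Int
  unify Int ~ Int
  unify b -> Int ~ Int -> e
  unify b ~ Int
  unify Int ~ e
_ _ : Int
  unify Int ~ Int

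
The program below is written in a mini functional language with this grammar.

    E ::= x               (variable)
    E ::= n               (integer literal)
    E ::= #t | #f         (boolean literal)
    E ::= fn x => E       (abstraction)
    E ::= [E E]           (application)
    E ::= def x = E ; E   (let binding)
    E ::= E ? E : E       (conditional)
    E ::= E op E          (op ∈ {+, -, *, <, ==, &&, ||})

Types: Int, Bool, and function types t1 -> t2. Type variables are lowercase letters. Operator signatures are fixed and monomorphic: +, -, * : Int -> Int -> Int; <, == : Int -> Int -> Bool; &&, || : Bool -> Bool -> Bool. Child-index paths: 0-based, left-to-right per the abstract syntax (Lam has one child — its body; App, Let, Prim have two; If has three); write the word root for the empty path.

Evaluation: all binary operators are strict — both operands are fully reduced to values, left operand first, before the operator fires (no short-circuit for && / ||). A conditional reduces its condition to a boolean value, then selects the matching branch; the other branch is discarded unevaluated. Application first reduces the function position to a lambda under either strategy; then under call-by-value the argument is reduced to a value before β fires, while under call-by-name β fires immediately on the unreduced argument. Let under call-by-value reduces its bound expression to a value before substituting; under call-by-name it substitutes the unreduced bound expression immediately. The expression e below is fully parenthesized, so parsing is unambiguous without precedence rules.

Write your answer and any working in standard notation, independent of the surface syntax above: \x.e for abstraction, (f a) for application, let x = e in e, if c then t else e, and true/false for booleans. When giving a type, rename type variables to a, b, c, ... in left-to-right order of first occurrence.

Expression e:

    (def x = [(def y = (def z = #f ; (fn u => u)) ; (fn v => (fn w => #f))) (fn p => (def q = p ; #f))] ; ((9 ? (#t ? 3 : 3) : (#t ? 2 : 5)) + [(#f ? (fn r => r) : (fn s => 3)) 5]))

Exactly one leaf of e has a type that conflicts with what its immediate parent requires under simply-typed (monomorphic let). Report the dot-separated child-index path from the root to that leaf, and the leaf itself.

Working:
let z : Bool
u : a
\u._ : a -> a
let y : a -> a
\w._ : c -> Bool
\v._ : b -> c -> Bool
p : d
let q : d
\p._ : d -> Bool
  unify b -> c -> Bool ~ (d -> Bool) -> e
  unify b ~ d -> Bool
  unify c -> Bool ~ e
_ _ : c -> Bool
let x : c -> Bool
  unify Int ~ Bool
  FAIL: mismatch Int ~ Bool

Answer: 1.0.0 : 9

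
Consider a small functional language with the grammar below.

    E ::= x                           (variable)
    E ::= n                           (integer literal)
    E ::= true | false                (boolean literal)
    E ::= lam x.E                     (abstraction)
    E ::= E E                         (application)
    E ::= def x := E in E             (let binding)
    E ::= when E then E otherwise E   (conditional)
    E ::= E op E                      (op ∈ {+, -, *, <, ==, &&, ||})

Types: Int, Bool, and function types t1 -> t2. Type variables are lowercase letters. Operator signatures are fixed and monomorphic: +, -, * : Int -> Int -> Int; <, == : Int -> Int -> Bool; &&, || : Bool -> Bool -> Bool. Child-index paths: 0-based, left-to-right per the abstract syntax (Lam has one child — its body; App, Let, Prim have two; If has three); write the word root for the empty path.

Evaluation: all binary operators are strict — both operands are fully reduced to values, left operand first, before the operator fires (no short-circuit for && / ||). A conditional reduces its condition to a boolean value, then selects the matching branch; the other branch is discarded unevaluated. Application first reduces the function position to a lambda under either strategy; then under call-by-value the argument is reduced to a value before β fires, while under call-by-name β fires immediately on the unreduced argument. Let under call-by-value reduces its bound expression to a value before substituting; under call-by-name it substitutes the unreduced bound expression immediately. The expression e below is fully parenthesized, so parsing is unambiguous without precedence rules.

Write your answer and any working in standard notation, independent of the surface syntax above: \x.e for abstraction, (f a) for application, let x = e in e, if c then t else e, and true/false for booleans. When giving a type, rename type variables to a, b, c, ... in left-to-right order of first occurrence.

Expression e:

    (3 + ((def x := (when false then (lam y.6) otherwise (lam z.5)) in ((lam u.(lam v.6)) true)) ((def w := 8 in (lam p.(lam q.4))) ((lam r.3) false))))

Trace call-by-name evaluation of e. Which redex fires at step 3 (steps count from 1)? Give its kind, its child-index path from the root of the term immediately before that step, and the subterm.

Answer: beta at 1 : ((\v.6) ((let w = 8 in (\p.(\q.4))) ((\r.3) false)))

Working:
step 0: (3 + ((let x = (if false then (\y.6) else (\z.5)) in ((\u.(\v.6)) true)) ((let w = 8 in (\p.(\q.4))) ((\r.3) false))))
step 1: [let@1.0] (3 + (((\u.(\v.6)) true) ((let w = 8 in (\p.(\q.4))) ((\r.3) false))))
step 2: [beta@1.0] (3 + ((\v.6) ((let w = 8 in (\p.(\q.4))) ((\r.3) false))))
step 3: [beta@1] (3 + 6)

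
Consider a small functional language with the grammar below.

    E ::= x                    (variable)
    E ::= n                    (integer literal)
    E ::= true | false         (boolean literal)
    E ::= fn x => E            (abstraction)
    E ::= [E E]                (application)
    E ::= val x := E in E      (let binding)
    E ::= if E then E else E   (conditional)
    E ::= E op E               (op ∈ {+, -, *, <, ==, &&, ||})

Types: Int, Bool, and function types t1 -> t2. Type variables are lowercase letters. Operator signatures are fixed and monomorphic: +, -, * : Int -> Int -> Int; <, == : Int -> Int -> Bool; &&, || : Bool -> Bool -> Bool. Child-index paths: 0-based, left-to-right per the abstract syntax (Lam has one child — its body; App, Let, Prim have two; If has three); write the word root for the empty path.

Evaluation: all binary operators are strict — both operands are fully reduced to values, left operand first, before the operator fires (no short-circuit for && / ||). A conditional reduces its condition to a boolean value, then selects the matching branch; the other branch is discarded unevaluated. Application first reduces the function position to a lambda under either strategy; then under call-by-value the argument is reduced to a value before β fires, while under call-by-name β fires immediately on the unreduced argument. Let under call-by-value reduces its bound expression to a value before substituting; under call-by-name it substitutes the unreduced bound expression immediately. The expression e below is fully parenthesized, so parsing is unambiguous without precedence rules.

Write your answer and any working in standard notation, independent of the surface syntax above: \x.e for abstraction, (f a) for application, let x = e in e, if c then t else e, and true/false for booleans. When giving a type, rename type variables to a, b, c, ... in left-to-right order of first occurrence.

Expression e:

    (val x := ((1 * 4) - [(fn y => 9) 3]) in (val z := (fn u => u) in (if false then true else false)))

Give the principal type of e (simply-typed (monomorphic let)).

Working:
  unify Int ~ Int
  unify Int ~ Int
  unify Int ~ Int
\y._ : a -> Int
  unify a -> Int ~ Int -> b
  unify a ~ Int
  unify Int ~ b
_ _ : Int
  unify Int ~ Int
let x : Int
u : c
\u._ : c -> c
let z : c -> c
  unify Bool ~ Bool
  unify Bool ~ Bool

Answer: Bool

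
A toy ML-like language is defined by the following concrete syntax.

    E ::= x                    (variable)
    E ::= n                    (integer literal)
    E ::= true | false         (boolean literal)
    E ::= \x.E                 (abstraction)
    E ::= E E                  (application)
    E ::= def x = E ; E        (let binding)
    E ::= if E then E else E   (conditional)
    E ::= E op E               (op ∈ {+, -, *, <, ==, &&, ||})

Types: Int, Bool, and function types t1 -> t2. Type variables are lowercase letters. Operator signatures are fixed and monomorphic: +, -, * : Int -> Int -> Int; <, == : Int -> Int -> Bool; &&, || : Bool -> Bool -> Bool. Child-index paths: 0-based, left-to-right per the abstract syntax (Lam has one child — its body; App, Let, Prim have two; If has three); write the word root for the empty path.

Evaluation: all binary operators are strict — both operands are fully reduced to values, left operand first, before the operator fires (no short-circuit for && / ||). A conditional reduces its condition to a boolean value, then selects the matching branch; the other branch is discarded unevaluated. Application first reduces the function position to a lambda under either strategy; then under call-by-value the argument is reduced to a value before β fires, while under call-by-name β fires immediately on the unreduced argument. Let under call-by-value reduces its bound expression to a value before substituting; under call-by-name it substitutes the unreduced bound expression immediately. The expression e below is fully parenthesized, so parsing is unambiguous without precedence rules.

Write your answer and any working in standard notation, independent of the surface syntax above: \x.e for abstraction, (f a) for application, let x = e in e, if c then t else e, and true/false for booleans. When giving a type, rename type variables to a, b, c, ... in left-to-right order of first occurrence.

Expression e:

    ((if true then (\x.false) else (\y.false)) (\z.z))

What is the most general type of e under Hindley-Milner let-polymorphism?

Derivation:
  unify Bool ~ Bool
\x._ : a -> Bool
\y._ : b -> Bool
  unify a -> Bool ~ b -> Bool
  unify a ~ b
  unify Bool ~ Bool
z : c
\z._ : c -> c
  unify b -> Bool ~ (c -> c) -> d
  unify b ~ c -> c
  unify Bool ~ d
_ _ : Bool

Answer: Bool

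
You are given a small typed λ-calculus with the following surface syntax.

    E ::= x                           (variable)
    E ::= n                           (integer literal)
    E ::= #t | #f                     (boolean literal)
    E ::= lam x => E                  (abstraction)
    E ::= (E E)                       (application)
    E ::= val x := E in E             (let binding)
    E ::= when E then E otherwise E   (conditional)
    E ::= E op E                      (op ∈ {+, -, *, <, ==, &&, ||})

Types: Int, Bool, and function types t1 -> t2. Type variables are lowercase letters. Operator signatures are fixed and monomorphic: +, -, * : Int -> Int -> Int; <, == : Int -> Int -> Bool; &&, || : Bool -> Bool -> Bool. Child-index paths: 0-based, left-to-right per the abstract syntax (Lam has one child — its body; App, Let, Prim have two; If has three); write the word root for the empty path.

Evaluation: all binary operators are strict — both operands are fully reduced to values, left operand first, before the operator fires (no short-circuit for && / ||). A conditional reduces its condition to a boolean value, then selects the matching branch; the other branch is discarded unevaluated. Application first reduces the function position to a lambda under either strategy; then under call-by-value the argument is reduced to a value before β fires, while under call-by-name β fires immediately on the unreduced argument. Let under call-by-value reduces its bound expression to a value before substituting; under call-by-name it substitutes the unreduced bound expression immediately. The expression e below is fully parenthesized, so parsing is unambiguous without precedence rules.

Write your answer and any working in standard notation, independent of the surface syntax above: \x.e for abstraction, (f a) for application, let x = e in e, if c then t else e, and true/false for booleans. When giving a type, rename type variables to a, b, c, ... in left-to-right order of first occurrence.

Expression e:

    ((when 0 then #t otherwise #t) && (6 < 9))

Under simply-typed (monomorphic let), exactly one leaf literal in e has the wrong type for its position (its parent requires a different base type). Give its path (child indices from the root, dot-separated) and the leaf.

Answer: 0.0 : 0

Trace:
  unify Int ~ Bool
  FAIL: mismatch Int ~ Bool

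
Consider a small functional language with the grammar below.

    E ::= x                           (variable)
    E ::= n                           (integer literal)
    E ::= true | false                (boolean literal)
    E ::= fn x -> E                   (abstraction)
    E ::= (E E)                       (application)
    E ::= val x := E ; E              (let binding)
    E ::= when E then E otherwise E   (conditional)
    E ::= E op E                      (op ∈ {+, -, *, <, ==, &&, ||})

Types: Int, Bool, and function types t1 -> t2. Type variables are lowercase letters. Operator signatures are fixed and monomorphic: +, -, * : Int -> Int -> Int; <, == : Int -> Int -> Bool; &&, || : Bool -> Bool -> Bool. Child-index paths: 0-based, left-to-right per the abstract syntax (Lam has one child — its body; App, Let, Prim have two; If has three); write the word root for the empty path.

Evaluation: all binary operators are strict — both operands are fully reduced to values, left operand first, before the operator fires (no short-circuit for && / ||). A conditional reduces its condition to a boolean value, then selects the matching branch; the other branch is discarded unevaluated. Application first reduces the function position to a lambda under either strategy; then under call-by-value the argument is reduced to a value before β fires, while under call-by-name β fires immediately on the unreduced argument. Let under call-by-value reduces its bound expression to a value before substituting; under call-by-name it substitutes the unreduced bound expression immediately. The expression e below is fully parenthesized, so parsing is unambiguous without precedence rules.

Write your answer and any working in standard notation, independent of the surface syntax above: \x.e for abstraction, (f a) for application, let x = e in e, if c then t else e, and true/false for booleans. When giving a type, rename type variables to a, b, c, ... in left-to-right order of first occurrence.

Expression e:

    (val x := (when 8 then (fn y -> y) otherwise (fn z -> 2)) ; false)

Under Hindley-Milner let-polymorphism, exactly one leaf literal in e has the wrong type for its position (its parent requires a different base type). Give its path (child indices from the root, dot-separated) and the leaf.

Working:
  unify Int ~ Bool
  FAIL: mismatch Int ~ Bool

Answer: 0.0 : 8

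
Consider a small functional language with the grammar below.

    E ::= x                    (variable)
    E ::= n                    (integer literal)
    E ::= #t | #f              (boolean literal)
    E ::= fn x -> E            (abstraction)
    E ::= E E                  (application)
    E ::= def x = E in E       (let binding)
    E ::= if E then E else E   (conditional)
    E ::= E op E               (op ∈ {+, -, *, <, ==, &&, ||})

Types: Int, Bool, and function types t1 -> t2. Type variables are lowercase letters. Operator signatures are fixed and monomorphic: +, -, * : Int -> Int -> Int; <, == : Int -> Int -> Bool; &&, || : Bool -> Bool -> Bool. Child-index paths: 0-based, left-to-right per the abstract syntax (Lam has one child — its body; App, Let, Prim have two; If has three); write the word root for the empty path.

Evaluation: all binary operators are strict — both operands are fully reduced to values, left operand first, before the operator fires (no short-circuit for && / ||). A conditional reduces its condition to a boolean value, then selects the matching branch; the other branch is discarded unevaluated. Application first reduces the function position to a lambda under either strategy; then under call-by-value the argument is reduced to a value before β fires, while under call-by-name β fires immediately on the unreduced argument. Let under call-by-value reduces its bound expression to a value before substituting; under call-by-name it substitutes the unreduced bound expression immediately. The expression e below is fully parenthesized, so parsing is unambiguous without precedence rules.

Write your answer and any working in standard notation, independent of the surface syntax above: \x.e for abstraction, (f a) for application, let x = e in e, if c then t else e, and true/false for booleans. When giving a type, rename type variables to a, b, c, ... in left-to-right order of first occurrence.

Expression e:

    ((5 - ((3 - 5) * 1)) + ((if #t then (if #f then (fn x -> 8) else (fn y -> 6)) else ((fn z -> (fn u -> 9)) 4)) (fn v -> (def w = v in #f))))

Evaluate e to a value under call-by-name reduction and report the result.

Derivation:
step 0: ((5 - ((3 - 5) * 1)) + ((if true then (if false then (\x.8) else (\y.6)) else ((\z.(\u.9)) 4)) (\v.(let w = v in false))))
step 1: [delta@0.1.0] ((5 - (-2 * 1)) + ((if true then (if false then (\x.8) else (\y.6)) else ((\z.(\u.9)) 4)) (\v.(let w = v in false))))
step 2: [delta@0.1] ((5 - -2) + ((if true then (if false then (\x.8) else (\y.6)) else ((\z.(\u.9)) 4)) (\v.(let w = v in false))))
step 3: [delta@0] (7 + ((if true then (if false then (\x.8) else (\y.6)) else ((\z.(\u.9)) 4)) (\v.(let w = v in false))))
step 4: [if@1.0] (7 + ((if false then (\x.8) else (\y.6)) (\v.(let w = v in false))))
step 5: [if@1.0] (7 + ((\y.6) (\v.(let w = v in false))))
step 6: [beta@1] (7 + 6)
step 7: [delta@root] 13

Answer: 13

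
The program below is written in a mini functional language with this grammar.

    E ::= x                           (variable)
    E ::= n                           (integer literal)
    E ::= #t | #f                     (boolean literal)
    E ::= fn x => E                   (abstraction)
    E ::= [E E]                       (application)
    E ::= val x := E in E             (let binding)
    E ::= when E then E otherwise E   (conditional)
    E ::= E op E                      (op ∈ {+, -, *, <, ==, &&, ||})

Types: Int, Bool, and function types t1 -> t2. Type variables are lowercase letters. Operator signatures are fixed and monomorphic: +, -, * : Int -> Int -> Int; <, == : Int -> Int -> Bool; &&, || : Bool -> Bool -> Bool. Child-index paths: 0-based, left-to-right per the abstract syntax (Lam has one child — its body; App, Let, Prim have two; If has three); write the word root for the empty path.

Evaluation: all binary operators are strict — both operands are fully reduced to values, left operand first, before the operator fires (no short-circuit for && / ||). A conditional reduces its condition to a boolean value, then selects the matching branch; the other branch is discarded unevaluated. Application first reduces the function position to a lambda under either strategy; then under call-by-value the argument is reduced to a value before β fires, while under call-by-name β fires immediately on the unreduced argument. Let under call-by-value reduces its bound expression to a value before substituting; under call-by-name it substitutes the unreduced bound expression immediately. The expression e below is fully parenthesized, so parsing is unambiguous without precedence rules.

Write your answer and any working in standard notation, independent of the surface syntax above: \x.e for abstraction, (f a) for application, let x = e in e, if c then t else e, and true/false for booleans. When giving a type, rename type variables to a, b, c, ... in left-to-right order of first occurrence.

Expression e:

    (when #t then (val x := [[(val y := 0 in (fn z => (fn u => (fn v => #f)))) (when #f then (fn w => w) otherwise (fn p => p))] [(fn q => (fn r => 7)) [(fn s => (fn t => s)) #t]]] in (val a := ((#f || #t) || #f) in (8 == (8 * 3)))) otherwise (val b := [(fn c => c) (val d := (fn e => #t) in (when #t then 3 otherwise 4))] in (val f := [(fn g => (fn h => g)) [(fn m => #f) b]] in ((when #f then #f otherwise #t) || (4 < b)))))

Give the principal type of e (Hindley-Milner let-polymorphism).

Answer: Bool

Trace:
  unify Bool ~ Bool
let y : Int
\v._ : c -> Bool
\u._ : b -> c -> Bool
\z._ : a -> b -> c -> Bool
  unify Bool ~ Bool
w : d
\w._ : d -> d
p : e
\p._ : e -> e
  unify d -> d ~ e -> e
  unify d ~ e
  unify e ~ e
  unify a -> b -> c -> Bool ~ (e -> e) -> f
  unify a ~ e -> e
  unify b -> c -> Bool ~ f
_ _ : b -> c -> Bool
\r._ : h -> Int
\q._ : g -> h -> Int
s : i
\t._ : j -> i
\s._ : i -> j -> i
  unify i -> j -> i ~ Bool -> k
  unify i ~ Bool
  unify j -> Bool ~ k
_ _ : j -> Bool
  unify g -> h -> Int ~ (j -> Bool) -> l
  unify g ~ j -> Bool
  unify h -> Int ~ l
_ _ : h -> Int
  unify b -> c -> Bool ~ (h -> Int) -> m
  unify b ~ h -> Int
  unify c -> Bool ~ m
_ _ : c -> Bool
let x : forall. c -> Bool
  unify Bool ~ Bool
  unify Bool ~ Bool
  unify Bool ~ Bool
  unify Bool ~ Bool
let a : Bool
  unify Int ~ Int
  unify Int ~ Int
  unify Int ~ Int
  unify Int ~ Int
c : n
\c._ : n -> n
\e._ : o -> Bool
let d : forall. o -> Bool
  unify Bool ~ Bool
  unify Int ~ Int
  unify n -> n ~ Int -> p
  unify n ~ Int
  unify Int ~ p
_ _ : Int
let b : Int
g : q
\h._ : r -> q
\g._ : q -> r -> q
\m._ : s -> Bool
b : Int
  unify s -> Bool ~ Int -> t
  unify s ~ Int
  unify Bool ~ t
_ _ : Bool
  unify q -> r -> q ~ Bool -> u
  unify q ~ Bool
  unify r -> Bool ~ u
_ _ : r -> Bool
let f : forall. r -> Bool
  unify Bool ~ Bool
  unify Bool ~ Bool
  unify Bool ~ Bool
  unify Int ~ Int
b : Int
  unify Int ~ Int
  unify Bool ~ Bool
  unify Bool ~ Bool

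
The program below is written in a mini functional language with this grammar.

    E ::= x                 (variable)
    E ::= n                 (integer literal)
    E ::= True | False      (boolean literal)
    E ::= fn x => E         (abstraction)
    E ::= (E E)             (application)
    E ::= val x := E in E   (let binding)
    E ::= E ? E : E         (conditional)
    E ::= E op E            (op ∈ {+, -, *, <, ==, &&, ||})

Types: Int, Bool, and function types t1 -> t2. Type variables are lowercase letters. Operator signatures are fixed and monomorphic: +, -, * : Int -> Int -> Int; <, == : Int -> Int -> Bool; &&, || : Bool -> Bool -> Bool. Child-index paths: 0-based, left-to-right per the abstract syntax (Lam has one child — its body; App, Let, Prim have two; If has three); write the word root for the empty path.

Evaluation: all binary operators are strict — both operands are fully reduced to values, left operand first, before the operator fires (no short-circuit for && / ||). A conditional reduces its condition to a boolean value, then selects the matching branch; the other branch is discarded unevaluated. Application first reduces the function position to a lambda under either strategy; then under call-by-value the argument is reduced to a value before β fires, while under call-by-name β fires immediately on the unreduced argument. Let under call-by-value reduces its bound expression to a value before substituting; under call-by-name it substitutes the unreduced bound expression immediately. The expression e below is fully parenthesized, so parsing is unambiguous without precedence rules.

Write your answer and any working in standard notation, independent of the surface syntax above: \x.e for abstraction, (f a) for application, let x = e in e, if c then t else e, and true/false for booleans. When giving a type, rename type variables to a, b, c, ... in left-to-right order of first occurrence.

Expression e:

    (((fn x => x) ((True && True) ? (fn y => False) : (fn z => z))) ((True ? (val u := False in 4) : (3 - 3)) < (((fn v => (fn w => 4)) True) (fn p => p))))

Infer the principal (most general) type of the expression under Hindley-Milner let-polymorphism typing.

Working:
x : a
\x._ : a -> a
  unify Bool ~ Bool
  unify Bool ~ Bool
  unify Bool ~ Bool
\y._ : b -> Bool
z : c
\z._ : c -> c
  unify b -> Bool ~ c -> c
  unify b ~ c
  unify Bool ~ c
  unify a -> a ~ (Bool -> Bool) -> d
  unify a ~ Bool -> Bool
  unify Bool -> Bool ~ d
_ _ : Bool -> Bool
  unify Bool ~ Bool
let u : Bool
  unify Int ~ Int
  unify Int ~ Int
  unify Int ~ Int
  unify Int ~ Int
\w._ : f -> Int
\v._ : e -> f -> Int
  unify e -> f -> Int ~ Bool -> g
  unify e ~ Bool
  unify f -> Int ~ g
_ _ : f -> Int
p : h
\p._ : h -> h
  unify f -> Int ~ (h -> h) -> i
  unify f ~ h -> h
  unify Int ~ i
_ _ : Int
  unify Int ~ Int
  unify Bool -> Bool ~ Bool -> j
  unify Bool ~ Bool
  unify Bool ~ j
_ _ : Bool

Answer: Bool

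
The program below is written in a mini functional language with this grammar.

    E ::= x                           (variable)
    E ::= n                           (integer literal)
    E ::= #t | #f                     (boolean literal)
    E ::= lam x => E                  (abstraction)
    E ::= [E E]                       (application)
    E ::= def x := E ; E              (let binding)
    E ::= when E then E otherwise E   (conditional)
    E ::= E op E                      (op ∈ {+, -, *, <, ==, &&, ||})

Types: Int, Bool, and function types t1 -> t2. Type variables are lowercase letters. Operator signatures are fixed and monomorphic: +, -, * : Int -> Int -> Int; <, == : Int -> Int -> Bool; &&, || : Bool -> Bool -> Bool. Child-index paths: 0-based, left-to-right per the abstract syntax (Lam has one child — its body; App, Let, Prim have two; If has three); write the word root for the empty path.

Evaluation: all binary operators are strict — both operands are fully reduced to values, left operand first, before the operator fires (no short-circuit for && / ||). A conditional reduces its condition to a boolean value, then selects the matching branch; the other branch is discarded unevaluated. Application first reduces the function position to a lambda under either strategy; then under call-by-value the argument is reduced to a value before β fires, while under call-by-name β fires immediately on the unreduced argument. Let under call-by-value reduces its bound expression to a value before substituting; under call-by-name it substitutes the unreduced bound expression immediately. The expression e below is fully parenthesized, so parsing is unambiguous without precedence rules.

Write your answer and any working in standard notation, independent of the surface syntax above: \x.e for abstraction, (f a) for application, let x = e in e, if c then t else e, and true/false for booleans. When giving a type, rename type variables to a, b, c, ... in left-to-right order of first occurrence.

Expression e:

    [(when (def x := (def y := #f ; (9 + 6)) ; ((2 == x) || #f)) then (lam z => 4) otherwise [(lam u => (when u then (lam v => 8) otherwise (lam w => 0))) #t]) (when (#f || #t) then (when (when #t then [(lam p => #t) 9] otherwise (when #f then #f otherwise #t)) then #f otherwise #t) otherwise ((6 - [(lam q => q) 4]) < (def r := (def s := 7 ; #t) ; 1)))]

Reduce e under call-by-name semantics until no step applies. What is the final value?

Working:
step 0: ((if (let x = (let y = false in (9 + 6)) in ((2 == x) || false)) then (\z.4) else ((\u.(if u then (\v.8) else (\w.0))) true)) (if (false || true) then (if (if true then ((\p.true) 9) else (if false then false else true)) then false else true) else ((6 - ((\q.q) 4)) < (let r = (let s = 7 in true) in 1))))
step 1: [let@0.0] ((if ((2 == (let y = false in (9 + 6))) || false) then (\z.4) else ((\u.(if u then (\v.8) else (\w.0))) true)) (if (false || true) then (if (if true then ((\p.true) 9) else (if false then false else true)) then false else true) else ((6 - ((\q.q) 4)) < (let r = (let s = 7 in true) in 1))))
step 2: [let@0.0.0.1] ((if ((2 == (9 + 6)) || false) then (\z.4) else ((\u.(if u then (\v.8) else (\w.0))) true)) (if (false || true) then (if (if true then ((\p.true) 9) else (if false then false else true)) then false else true) else ((6 - ((\q.q) 4)) < (let r = (let s = 7 in true) in 1))))
step 3: [delta@0.0.0.1] ((if ((2 == 15) || false) then (\z.4) else ((\u.(if u then (\v.8) else (\w.0))) true)) (if (false || true) then (if (if true then ((\p.true) 9) else (if false then false else true)) then false else true) else ((6 - ((\q.q) 4)) < (let r = (let s = 7 in true) in 1))))
step 4: [delta@0.0.0] ((if (false || false) then (\z.4) else ((\u.(if u then (\v.8) else (\w.0))) true)) (if (false || true) then (if (if true then ((\p.true) 9) else (if false then false else true)) then false else true) else ((6 - ((\q.q) 4)) < (let r = (let s = 7 in true) in 1))))
step 5: [delta@0.0] ((if false then (\z.4) else ((\u.(if u then (\v.8) else (\w.0))) true)) (if (false || true) then (if (if true then ((\p.true) 9) else (if false then false else true)) then false else true) else ((6 - ((\q.q) 4)) < (let r = (let s = 7 in true) in 1))))
step 6: [if@0] (((\u.(if u then (\v.8) else (\w.0))) true) (if (false || true) then (if (if true then ((\p.true) 9) else (if false then false else true)) then false else true) else ((6 - ((\q.q) 4)) < (let r = (let s = 7 in true) in 1))))
step 7: [beta@0] ((if true then (\v.8) else (\w.0)) (if (false || true) then (if (if true then ((\p.true) 9) else (if false then false else true)) then false else true) else ((6 - ((\q.q) 4)) < (let r = (let s = 7 in true) in 1))))
step 8: [if@0] ((\v.8) (if (false || true) then (if (if true then ((\p.true) 9) else (if false then false else true)) then false else true) else ((6 - ((\q.q) 4)) < (let r = (let s = 7 in true) in 1))))
step 9: [beta@root] 8

Answer: 8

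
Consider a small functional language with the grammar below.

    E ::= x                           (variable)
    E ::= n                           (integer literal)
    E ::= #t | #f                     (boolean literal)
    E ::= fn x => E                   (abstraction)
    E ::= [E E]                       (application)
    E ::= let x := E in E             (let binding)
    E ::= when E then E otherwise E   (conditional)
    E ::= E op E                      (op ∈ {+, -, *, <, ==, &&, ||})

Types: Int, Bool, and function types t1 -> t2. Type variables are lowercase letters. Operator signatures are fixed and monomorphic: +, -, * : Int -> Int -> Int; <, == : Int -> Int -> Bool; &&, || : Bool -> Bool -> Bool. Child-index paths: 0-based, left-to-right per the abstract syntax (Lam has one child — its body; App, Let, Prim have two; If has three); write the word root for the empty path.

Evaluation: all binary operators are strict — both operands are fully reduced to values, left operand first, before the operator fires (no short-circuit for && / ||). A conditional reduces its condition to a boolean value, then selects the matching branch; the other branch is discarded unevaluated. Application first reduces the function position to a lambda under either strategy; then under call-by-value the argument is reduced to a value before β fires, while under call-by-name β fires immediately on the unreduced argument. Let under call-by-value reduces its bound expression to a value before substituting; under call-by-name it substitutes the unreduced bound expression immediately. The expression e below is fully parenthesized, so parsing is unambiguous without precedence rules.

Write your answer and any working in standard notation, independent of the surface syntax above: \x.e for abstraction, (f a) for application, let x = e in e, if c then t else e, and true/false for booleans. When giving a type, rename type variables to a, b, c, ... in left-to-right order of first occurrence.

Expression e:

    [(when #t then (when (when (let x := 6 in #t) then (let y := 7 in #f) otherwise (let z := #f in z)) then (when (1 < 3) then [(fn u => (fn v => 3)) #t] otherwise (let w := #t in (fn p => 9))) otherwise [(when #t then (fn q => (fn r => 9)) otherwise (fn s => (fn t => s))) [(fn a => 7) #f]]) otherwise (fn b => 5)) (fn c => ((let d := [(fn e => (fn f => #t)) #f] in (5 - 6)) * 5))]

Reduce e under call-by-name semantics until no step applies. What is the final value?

Derivation:
step 0: ((if true then (if (if (let x = 6 in true) then (let y = 7 in false) else (let z = false in z)) then (if (1 < 3) then ((\u.(\v.3)) true) else (let w = true in (\p.9))) else ((if true then (\q.(\r.9)) else (\s.(\t.s))) ((\a.7) false))) else (\b.5)) (\c.((let d = ((\e.(\f.true)) false) in (5 - 6)) * 5)))
step 1: [if@0] ((if (if (let x = 6 in true) then (let y = 7 in false) else (let z = false in z)) then (if (1 < 3) then ((\u.(\v.3)) true) else (let w = true in (\p.9))) else ((if true then (\q.(\r.9)) else (\s.(\t.s))) ((\a.7) false))) (\c.((let d = ((\e.(\f.true)) false) in (5 - 6)) * 5)))
step 2: [let@0.0.0] ((if (if true then (let y = 7 in false) else (let z = false in z)) then (if (1 < 3) then ((\u.(\v.3)) true) else (let w = true in (\p.9))) else ((if true then (\q.(\r.9)) else (\s.(\t.s))) ((\a.7) false))) (\c.((let d = ((\e.(\f.true)) false) in (5 - 6)) * 5)))
step 3: [if@0.0] ((if (let y = 7 in false) then (if (1 < 3) then ((\u.(\v.3)) true) else (let w = true in (\p.9))) else ((if true then (\q.(\r.9)) else (\s.(\t.s))) ((\a.7) false))) (\c.((let d = ((\e.(\f.true)) false) in (5 - 6)) * 5)))
step 4: [let@0.0] ((if false then (if (1 < 3) then ((\u.(\v.3)) true) else (let w = true in (\p.9))) else ((if true then (\q.(\r.9)) else (\s.(\t.s))) ((\a.7) false))) (\c.((let d = ((\e.(\f.true)) false) in (5 - 6)) * 5)))
step 5: [if@0] (((if true then (\q.(\r.9)) else (\s.(\t.s))) ((\a.7) false)) (\c.((let d = ((\e.(\f.true)) false) in (5 - 6)) * 5)))
step 6: [if@0.0] (((\q.(\r.9)) ((\a.7) false)) (\c.((let d = ((\e.(\f.true)) false) in (5 - 6)) * 5)))
step 7: [beta@0] ((\r.9) (\c.((let d = ((\e.(\f.true)) false) in (5 - 6)) * 5)))
step 8: [beta@root] 9

Answer: 9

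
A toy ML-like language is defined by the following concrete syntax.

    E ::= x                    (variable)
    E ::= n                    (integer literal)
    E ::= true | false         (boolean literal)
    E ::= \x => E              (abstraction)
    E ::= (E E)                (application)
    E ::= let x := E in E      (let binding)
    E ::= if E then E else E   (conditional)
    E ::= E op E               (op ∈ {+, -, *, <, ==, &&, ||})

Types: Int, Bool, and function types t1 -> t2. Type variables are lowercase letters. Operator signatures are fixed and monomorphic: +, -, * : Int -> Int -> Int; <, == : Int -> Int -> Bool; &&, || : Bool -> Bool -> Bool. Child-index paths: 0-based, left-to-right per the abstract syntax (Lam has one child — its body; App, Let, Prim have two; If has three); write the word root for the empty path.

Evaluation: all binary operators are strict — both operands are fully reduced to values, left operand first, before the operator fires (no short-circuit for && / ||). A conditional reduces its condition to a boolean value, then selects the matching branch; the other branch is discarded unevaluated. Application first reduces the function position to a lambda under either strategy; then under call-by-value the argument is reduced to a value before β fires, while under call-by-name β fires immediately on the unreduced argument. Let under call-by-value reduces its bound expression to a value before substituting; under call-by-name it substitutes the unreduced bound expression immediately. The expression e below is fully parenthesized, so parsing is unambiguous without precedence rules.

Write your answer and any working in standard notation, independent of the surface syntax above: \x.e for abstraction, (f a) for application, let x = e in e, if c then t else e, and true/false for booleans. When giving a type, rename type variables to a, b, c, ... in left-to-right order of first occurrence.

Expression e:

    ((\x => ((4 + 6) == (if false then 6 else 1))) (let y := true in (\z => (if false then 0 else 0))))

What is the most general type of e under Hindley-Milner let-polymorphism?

Derivation:
  unify Int ~ Int
  unify Int ~ Int
  unify Int ~ Int
  unify Bool ~ Bool
  unify Int ~ Int
  unify Int ~ Int
\x._ : a -> Bool
let y : Bool
  unify Bool ~ Bool
  unify Int ~ Int
\z._ : b -> Int
  unify a -> Bool ~ (b -> Int) -> c
  unify a ~ b -> Int
  unify Bool ~ c
_ _ : Bool

Answer: Bool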